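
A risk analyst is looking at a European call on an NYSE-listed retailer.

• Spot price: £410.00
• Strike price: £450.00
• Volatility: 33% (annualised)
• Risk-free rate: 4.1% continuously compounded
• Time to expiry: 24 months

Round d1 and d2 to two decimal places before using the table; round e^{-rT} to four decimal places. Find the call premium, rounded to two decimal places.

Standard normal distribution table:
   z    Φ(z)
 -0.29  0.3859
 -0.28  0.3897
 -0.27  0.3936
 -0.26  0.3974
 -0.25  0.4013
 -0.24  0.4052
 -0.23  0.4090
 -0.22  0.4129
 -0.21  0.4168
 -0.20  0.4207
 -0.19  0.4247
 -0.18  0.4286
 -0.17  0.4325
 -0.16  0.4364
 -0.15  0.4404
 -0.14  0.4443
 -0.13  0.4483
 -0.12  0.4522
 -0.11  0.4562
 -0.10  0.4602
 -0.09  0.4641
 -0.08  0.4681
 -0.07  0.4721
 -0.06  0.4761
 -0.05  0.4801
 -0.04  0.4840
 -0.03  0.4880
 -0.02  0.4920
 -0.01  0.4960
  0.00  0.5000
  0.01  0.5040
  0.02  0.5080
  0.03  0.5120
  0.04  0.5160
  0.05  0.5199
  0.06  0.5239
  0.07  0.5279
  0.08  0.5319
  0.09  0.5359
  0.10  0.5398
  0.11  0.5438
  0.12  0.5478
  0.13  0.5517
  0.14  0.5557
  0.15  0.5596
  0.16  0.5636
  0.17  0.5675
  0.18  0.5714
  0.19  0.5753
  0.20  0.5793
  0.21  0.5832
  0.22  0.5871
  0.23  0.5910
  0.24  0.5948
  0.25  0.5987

T = 2;  σ√T = 0.4667
d₁ = [ln(410/450) + (0.041 + ½·0.33²)·2] / (σ√T) = (-0.0931 + 0.1909) / 0.4667 = 0.2096 ≈ 0.21
d₂ = 0.2096 − 0.4667 = -0.2571 ≈ -0.26
e^(−rT) = e^(−0.041·2) = 0.9213
N(d₁) = N(0.21) = 0.5832;  N(d₂) = N(-0.26) = 0.3974
C = 410·0.5832 − 450·0.9213·0.3974 = 239.1120 − 164.7561 = 74.3559

£74.36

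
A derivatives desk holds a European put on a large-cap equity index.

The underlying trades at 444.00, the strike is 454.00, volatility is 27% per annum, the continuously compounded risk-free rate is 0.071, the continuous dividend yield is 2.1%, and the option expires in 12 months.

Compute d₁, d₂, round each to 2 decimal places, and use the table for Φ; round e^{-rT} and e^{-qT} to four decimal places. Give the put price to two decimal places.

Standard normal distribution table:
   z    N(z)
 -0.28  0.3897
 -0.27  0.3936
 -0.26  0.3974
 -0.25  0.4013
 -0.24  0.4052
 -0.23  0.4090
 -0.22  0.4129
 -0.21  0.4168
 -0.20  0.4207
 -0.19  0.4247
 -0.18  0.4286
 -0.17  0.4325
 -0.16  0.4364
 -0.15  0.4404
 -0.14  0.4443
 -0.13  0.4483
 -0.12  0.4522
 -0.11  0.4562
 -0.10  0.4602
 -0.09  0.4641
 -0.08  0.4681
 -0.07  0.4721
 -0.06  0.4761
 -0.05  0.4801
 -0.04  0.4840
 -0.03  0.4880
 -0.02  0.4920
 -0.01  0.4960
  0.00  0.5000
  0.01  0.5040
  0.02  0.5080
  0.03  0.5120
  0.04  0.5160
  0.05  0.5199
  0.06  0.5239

40.36

σ√T = 0.27·√1 = 0.2700
d₁ = [ln(444/454) + (0.071 − 0.021 + 0.27²/2)·1] / 0.2700 = [-0.0223 + 0.0864] / 0.2700 = 0.2377 which rounds to 0.24
d₂ = d₁ − σ√T = 0.2377 − 0.2700 = -0.0323 which rounds to -0.03
e^(−qT) = e^(−0.021·1) = 0.9792;  e^(−rT) = e^(−0.071·1) = 0.9315
P = 454·0.9315·N(0.03) − 444·0.9792·N(-0.24) = 454·0.9315·0.5120 − 444·0.9792·0.4052 = 216.5253 − 176.1667 = 40.3586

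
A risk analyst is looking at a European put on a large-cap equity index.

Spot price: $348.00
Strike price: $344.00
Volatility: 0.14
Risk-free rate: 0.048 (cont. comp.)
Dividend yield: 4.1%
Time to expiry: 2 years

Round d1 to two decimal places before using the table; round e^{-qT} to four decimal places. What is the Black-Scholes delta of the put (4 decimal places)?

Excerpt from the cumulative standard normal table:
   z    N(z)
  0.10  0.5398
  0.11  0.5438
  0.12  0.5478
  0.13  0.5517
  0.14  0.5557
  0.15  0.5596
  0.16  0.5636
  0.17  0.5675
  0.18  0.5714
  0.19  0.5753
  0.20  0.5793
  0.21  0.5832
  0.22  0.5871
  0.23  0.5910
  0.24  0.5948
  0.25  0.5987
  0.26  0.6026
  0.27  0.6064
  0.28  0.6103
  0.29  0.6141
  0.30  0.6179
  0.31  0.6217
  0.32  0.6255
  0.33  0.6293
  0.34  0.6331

T = 2;  σ√T = 0.1980
d₁ = [ln(348/344) + (0.048 − 0.041 + ½·0.14²)·2] / (σ√T) = (0.0116 + 0.0336) / 0.1980 = 0.2281 ≈ 0.23
N(d₁) = N(0.23) = 0.5910
Δ_put = e^(−qT)·(N(d₁) − 1) = 0.9213·(0.5910 − 1) = -0.3768

-0.3768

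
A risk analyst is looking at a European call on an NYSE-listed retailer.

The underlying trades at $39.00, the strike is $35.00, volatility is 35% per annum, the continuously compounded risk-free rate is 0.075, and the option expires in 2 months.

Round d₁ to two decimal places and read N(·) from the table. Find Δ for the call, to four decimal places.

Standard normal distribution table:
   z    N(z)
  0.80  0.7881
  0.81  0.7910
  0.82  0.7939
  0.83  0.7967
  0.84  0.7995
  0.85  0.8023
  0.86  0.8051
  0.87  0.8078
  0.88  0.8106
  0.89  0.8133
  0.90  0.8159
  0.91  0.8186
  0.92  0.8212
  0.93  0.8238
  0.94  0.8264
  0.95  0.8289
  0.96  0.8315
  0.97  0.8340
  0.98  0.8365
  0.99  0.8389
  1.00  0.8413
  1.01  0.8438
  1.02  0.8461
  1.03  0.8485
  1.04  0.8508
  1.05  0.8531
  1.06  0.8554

0.8212

σ√T = 0.35 × 0.4082 = 0.1429
d₁ = [ln(39/35) + (0.075 + 0.35²/2)·0.1667] / 0.1429 = [0.1082 + 0.0227] / 0.1429 = 0.9163 which rounds to 0.92
N(d₁) = N(0.92) = 0.8212
Δ_call = N(d₁) = 0.8212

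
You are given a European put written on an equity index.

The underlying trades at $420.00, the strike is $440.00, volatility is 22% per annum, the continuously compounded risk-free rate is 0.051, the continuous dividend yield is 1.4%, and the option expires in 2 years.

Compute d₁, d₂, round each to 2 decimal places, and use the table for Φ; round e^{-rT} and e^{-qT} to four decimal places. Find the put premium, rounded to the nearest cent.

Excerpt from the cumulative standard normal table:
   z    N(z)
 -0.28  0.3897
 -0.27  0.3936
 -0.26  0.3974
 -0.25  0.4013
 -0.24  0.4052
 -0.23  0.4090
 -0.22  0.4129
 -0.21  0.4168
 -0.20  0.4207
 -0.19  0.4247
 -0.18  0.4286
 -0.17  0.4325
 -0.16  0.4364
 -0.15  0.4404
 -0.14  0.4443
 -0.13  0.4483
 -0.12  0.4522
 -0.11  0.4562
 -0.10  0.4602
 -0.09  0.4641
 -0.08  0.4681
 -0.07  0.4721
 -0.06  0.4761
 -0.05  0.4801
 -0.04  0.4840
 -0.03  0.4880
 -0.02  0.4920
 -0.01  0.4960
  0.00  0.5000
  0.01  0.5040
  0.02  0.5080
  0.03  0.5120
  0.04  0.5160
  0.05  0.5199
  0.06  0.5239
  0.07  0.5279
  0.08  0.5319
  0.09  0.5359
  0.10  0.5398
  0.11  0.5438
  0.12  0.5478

σ√T = 0.22·√2 = 0.3111
d₁ = [ln(420/440) + (0.051 − 0.014 + ½·0.22²)·2] / (σ√T) = (-0.0465 + 0.1224) / 0.3111 = 0.2439 → 0.24
d₂ = 0.2439 − 0.3111 = -0.0672 → -0.07
e^(−qT) = e^(−0.014·2) = 0.9724;  e^(−rT) = e^(−0.051·2) = 0.9030
N(−d₂) = N(0.07) = 0.5279;  N(−d₁) = N(-0.24) = 0.4052
P = 440·0.9030·0.5279 − 420·0.9724·0.4052 = 209.7452 − 165.4869 = 44.2583

$44.26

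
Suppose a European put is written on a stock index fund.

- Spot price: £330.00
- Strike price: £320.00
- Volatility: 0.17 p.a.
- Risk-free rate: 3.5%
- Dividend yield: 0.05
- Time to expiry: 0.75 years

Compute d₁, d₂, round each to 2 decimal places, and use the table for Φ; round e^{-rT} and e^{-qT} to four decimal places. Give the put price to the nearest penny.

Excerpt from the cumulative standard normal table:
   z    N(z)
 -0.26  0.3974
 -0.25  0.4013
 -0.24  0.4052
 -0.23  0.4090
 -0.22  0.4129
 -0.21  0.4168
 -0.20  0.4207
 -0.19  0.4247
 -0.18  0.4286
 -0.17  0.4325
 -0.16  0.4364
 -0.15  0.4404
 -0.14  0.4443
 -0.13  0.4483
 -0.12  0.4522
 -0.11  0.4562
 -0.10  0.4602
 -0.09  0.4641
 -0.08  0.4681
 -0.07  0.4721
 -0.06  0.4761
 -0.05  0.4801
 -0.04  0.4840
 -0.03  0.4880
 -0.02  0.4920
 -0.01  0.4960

T = 0.75;  σ√T = 0.1472
d₁ = [ln(330/320) + (0.035 − 0.05 + 0.17²/2)·0.75] / 0.1472 = [0.0308 − 0.0004] / 0.1472 = 0.2062 → 0.21
d₂ = d₁ − σ√T = 0.2062 − 0.1472 = 0.0590 → 0.06
e^(−qT) = e^(−0.05·0.75) = 0.9632;  e^(−rT) = e^(−0.035·0.75) = 0.9741
P = 320·0.9741·N(-0.06) − 330·0.9632·N(-0.21) = 320·0.9741·0.4761 − 330·0.9632·0.4168 = 148.4061 − 132.4824 = 15.9237

£15.92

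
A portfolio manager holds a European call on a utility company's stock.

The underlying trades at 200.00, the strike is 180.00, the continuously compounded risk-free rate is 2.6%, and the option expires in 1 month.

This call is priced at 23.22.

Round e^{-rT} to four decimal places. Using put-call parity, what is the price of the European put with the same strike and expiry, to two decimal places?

e^(−rT) = e^(−0.026·0.08333) = 0.9978
Put-call parity: C − P = S − K·e^(−rT) = 200 − 180·0.9978 = 200 − 179.6040 = 20.3960
P = C − (C − P) = 23.22 − (20.3960) = 2.8240

2.82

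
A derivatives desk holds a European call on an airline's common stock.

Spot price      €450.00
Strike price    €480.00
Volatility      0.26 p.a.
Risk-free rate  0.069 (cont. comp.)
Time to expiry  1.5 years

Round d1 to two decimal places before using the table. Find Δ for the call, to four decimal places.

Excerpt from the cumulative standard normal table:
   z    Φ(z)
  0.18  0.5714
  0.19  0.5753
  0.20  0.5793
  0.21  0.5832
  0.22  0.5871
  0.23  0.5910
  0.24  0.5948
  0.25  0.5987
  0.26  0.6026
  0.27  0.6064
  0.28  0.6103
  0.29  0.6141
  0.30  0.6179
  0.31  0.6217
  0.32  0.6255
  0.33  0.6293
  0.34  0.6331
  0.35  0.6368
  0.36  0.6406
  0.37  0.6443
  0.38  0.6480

σ√T = 0.26·√1.5 = 0.3184
d₁ = [ln(450/480) + (0.069 + 0.26²/2)·1.5] / 0.3184 = [-0.0645 + 0.1542] / 0.3184 = 0.2816 ≈ 0.28
N(d₁) = N(0.28) = 0.6103
Δ_call = N(d₁) = 0.6103

0.6103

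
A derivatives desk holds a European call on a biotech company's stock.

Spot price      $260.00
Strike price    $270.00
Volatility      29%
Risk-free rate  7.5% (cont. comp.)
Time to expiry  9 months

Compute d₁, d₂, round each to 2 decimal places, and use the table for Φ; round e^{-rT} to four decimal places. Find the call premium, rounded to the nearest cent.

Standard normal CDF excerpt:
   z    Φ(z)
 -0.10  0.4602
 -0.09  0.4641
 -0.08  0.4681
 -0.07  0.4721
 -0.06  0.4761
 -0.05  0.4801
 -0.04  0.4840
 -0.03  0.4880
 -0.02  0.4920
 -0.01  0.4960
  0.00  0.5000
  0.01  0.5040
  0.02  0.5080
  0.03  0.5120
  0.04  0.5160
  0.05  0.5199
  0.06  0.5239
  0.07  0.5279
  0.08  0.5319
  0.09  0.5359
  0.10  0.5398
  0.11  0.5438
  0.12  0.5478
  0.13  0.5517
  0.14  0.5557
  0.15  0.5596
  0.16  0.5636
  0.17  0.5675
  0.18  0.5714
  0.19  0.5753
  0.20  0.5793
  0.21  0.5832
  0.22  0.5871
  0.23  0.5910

$28.08

T = 0.75;  σ√T = 0.2511
d₁ = [ln(260/270) + (0.075 + 0.29²/2)·0.75] / 0.2511 = [-0.0377 + 0.0878] / 0.2511 = 0.1993 ≈ 0.20
d₂ = d₁ − σ√T = 0.1993 − 0.2511 = -0.0519 ≈ -0.05
exp(−rT) = exp(−0.075·0.75) = 0.9453
N(d₁) = N(0.20) = 0.5793;  N(d₂) = N(-0.05) = 0.4801
C = 260·0.5793 − 270·0.9453·0.4801 = 150.6180 − 122.5364 = 28.0816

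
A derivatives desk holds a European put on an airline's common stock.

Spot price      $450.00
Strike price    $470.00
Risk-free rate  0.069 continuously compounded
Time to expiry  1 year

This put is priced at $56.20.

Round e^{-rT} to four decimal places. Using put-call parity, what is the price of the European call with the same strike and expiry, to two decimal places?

$67.55

e^(−rT) = e^(−0.069·1) = 0.9333
Put-call parity: C − P = S − K·e^(−rT) = 450 − 470·0.9333 = 450 − 438.6510 = 11.3490
C = P + (C − P) = 56.20 + (11.3490) = 67.5490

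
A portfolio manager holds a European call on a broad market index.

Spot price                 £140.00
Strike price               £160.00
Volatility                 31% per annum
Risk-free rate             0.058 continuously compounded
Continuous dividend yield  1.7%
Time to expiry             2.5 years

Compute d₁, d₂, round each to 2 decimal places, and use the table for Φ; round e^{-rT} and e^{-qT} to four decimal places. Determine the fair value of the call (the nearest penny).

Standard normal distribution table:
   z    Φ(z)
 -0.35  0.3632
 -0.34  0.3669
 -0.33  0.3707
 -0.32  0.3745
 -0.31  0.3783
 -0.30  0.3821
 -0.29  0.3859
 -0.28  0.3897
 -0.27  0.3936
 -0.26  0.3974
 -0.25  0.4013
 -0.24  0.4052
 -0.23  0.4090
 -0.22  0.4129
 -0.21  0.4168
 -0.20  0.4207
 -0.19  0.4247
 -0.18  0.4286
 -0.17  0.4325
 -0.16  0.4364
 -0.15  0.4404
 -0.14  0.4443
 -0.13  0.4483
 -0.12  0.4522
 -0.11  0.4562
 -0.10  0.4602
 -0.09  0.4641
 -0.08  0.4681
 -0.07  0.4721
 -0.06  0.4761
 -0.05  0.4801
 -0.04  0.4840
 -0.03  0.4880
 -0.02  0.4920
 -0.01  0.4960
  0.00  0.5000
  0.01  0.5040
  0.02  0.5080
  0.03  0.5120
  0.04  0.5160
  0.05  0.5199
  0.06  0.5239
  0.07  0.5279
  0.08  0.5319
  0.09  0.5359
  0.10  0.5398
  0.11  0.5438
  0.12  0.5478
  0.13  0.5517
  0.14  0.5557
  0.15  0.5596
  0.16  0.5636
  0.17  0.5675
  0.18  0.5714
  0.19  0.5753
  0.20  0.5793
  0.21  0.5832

σ√T = 0.31·√2.5 = 0.4902
d₁ = [ln(140/160) + (0.058 − 0.017 + 0.31²/2)·2.5] / 0.4902 = [-0.1335 + 0.2226] / 0.4902 = 0.1818 which rounds to 0.18
d₂ = d₁ − σ√T = 0.1818 − 0.4902 = -0.3084 which rounds to -0.31
exp(−qT) = exp(−0.017·2.5) = 0.9584;  exp(−rT) = exp(−0.058·2.5) = 0.8650
N(d₁) = N(0.18) = 0.5714;  N(d₂) = N(-0.31) = 0.3783
C = 140·0.9584·0.5714 − 160·0.8650·0.3783 = 76.6682 − 52.3567 = 24.3114

£24.31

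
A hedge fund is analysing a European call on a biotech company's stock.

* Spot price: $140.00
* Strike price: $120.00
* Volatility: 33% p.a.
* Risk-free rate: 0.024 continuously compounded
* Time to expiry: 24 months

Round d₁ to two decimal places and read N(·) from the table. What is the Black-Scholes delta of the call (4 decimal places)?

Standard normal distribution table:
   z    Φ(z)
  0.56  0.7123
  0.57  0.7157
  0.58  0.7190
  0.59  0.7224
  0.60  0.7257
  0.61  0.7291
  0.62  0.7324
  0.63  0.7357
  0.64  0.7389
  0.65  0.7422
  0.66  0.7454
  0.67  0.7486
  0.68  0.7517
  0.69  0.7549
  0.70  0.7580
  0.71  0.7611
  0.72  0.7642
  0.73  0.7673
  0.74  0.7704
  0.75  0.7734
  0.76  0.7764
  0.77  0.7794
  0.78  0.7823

σ√T = 0.33·√2 = 0.4667
d₁ = [ln(140/120) + (0.024 + 0.33²/2)·2] / 0.4667 = [0.1542 + 0.1569] / 0.4667 = 0.6665 which rounds to 0.67
N(d₁) = N(0.67) = 0.7486
Δ_call = N(d₁) = 0.7486

0.7486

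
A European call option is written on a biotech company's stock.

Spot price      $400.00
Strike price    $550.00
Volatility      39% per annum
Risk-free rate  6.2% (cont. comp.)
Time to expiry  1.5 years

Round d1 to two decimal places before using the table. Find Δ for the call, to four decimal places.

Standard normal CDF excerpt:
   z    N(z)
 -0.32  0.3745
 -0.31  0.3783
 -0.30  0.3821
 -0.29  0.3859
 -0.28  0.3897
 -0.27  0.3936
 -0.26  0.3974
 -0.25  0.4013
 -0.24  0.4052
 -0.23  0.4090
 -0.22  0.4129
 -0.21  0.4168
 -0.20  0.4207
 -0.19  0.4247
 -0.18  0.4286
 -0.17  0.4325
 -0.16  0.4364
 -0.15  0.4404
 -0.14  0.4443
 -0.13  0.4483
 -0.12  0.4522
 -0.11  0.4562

T = 1.5;  σ√T = 0.4777
d₁ = [ln(400/550) + (0.062 + ½·0.39²)·1.5] / (σ√T) = (-0.3185 + 0.2071) / 0.4777 = -0.2332 ≈ -0.23
N(d₁) = N(-0.23) = 0.4090
Δ_call = N(d₁) = 0.4090

0.4090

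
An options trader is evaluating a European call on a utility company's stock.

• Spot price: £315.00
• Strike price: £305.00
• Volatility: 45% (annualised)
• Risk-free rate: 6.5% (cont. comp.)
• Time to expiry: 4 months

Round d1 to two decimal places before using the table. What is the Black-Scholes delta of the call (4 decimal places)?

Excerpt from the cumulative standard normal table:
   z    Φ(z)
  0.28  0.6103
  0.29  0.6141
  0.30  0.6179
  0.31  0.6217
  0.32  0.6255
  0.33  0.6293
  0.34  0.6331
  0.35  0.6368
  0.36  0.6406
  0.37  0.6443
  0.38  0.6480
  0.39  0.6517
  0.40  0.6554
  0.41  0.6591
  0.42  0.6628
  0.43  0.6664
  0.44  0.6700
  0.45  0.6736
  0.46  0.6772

0.6331

T = 0.3333;  σ√T = 0.2598
ln(S/K) + (r + σ²/2)T = ln(315/305) + (0.065 + 0.45²/2)·0.3333 = 0.0323 + 0.0554 = 0.0877
d₁ = 0.0877 / 0.2598 = 0.3375 which rounds to 0.34
N(d₁) = N(0.34) = 0.6331
Δ_call = N(d₁) = 0.6331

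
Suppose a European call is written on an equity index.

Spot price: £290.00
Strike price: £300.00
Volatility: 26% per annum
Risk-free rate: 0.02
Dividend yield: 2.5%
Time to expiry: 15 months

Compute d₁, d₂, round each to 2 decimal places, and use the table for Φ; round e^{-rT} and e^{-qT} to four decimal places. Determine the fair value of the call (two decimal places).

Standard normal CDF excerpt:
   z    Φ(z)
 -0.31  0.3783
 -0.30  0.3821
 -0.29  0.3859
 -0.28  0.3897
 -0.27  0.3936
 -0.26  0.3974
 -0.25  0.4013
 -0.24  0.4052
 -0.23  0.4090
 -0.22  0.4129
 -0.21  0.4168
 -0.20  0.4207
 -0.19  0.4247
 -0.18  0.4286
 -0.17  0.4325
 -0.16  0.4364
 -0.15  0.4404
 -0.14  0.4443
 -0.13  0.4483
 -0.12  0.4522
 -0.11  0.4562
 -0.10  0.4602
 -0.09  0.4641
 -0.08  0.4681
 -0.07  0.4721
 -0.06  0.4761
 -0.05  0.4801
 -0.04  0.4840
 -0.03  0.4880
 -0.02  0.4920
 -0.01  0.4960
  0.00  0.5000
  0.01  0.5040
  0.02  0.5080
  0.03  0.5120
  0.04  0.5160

£27.64

σ√T = 0.26·√1.25 = 0.2907
d₁ = [ln(290/300) + (0.02 − 0.025 + 0.26²/2)·1.25] / 0.2907 = [-0.0339 + 0.0360] / 0.2907 = 0.0072 ≈ 0.01
d₂ = d₁ − σ√T = 0.0072 − 0.2907 = -0.2835 ≈ -0.28
e^(−qT) = e^(−0.025·1.25) = 0.9692;  e^(−rT) = e^(−0.02·1.25) = 0.9753
C = 290·0.9692·N(0.01) − 300·0.9753·N(-0.28) = 290·0.9692·0.5040 − 300·0.9753·0.3897 = 141.6583 − 114.0223 = 27.6359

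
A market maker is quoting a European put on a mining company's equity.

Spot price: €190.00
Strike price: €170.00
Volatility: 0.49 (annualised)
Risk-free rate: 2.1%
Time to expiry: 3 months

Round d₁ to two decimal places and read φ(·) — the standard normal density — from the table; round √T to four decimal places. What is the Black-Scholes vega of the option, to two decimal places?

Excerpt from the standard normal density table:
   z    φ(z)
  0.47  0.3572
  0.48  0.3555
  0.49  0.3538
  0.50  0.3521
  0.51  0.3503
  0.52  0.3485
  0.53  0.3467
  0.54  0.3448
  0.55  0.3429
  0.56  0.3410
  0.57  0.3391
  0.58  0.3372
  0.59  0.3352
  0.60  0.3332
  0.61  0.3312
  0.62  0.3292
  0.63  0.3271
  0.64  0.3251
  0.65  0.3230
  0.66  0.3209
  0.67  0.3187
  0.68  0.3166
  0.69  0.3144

31.65

σ√T = 0.49·√0.25 = 0.2450
ln(S/K) + (r + σ²/2)T = ln(190/170) + (0.021 + 0.49²/2)·0.25 = 0.1112 + 0.0353 = 0.1465
d₁ = 0.1465 / 0.2450 = 0.5979 → 0.60
√T = √0.25 = 0.5000
φ(d₁) = φ(0.60) = 0.3332
vega = S·φ(d₁)·√T = 190·0.3332·0.5000 = 31.6540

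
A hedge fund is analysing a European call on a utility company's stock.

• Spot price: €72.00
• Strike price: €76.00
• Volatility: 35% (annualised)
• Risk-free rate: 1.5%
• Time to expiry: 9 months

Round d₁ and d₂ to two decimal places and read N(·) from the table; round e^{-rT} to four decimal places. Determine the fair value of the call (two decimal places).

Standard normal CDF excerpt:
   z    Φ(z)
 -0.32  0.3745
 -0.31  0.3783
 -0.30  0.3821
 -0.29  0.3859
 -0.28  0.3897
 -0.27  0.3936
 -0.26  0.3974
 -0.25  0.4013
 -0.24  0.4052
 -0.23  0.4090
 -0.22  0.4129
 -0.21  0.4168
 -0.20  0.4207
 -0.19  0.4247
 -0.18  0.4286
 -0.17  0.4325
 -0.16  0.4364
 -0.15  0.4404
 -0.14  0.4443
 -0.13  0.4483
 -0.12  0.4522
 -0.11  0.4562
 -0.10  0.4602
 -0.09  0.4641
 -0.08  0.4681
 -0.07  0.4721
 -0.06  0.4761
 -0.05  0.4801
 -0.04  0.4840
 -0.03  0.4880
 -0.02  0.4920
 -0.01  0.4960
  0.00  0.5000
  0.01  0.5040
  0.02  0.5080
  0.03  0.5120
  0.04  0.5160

€7.29

σ√T = 0.35·√0.75 = 0.3031
d₁ = [ln(72/76) + (0.015 + ½·0.35²)·0.75] / (σ√T) = (-0.0541 + 0.0572) / 0.3031 = 0.0103 → 0.01
d₂ = 0.0103 − 0.3031 = -0.2928 → -0.29
exp(−rT) = exp(−0.015·0.75) = 0.9888
N(d₁) = N(0.01) = 0.5040;  N(d₂) = N(-0.29) = 0.3859
C = 72·0.5040 − 76·0.9888·0.3859 = 36.2880 − 28.9999 = 7.2881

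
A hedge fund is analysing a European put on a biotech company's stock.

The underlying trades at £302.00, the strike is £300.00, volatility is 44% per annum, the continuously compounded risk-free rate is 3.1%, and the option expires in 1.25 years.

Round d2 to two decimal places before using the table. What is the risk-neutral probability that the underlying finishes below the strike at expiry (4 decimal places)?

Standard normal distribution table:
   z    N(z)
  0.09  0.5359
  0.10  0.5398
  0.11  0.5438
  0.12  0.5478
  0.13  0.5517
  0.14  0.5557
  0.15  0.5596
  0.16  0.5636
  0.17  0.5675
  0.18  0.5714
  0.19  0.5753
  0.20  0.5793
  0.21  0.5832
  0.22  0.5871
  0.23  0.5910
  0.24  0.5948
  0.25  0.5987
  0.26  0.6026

σ√T = 0.44·√1.25 = 0.4919
d₁ = [ln(302/300) + (0.031 + 0.44²/2)·1.25] / 0.4919 = [0.0066 + 0.1598] / 0.4919 = 0.3382 → 0.34
d₂ = d₁ − σ√T = 0.3382 − 0.4919 = -0.1537 → -0.15
Pr(exercise) under Q = N(−d₂) = N(0.15) = 0.5596

0.5596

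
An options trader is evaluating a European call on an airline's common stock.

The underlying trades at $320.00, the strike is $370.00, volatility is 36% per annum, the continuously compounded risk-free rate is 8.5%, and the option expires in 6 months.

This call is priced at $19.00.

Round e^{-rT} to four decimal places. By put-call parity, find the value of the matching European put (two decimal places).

$53.61

exp(−rT) = exp(−0.085·0.5) = 0.9584
Put-call parity: C − P = S − K·e^(−rT) = 320 − 370·0.9584 = 320 − 354.6080 = -34.6080
P = C − (C − P) = 19.00 − (-34.6080) = 53.6080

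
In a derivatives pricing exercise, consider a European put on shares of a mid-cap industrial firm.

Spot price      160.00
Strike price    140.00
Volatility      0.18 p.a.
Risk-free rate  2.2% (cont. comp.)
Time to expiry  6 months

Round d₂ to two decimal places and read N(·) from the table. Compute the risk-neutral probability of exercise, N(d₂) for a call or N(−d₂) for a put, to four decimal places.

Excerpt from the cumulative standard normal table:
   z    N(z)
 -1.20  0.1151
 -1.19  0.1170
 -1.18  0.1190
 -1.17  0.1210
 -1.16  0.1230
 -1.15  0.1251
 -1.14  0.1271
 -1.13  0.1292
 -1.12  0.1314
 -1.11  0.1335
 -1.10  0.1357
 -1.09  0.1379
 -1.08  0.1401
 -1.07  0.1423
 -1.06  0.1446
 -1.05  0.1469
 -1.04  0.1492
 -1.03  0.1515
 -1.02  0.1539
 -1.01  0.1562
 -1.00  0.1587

0.1423

σ√T = 0.18·√0.5 = 0.1273
d₁ = [ln(160/140) + (0.022 + 0.18²/2)·0.5] / 0.1273 = [0.1335 + 0.0191] / 0.1273 = 1.1992 ⇒ 1.20
d₂ = d₁ − σ√T = 1.1992 − 0.1273 = 1.0719 ⇒ 1.07
Pr(exercise) under Q = N(−d₂) = N(-1.07) = 0.1423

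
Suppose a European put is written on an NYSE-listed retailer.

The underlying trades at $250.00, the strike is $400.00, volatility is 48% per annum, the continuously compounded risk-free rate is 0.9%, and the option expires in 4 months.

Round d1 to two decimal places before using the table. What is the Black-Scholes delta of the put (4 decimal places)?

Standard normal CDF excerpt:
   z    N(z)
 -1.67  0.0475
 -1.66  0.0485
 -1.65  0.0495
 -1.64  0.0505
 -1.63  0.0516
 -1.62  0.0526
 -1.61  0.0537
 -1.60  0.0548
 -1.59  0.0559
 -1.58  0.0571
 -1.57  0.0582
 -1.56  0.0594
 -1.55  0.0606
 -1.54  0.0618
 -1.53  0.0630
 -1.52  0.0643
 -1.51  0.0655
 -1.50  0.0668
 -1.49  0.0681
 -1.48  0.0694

σ√T = 0.48 × 0.5774 = 0.2771
d₁ = [ln(250/400) + (0.009 + ½·0.48²)·0.3333] / (σ√T) = (-0.4700 + 0.0414) / 0.2771 = -1.5466 → -1.55
N(d₁) = N(-1.55) = 0.0606
Δ_put = N(d₁) − 1 = 0.0606 − 1 = -0.9394

-0.9394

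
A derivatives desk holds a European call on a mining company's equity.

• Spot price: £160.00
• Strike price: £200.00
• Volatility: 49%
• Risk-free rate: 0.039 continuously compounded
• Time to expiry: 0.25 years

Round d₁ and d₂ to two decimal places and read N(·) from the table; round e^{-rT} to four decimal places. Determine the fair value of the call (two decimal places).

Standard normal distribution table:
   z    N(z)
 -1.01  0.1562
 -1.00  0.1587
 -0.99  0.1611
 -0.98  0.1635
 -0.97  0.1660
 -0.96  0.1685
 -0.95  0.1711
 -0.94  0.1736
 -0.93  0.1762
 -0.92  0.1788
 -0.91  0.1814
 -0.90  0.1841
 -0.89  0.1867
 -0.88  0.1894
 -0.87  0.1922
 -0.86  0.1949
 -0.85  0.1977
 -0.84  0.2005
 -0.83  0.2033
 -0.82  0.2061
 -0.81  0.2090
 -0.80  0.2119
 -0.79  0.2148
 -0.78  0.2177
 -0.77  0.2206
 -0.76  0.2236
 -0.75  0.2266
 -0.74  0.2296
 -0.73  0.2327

£4.35

T = 0.25;  σ√T = 0.2450
d₁ = [ln(160/200) + (0.039 + 0.49²/2)·0.25] / 0.2450 = [-0.2231 + 0.0398] / 0.2450 = -0.7485 ≈ -0.75
d₂ = d₁ − σ√T = -0.7485 − 0.2450 = -0.9935 ≈ -0.99
exp(−rT) = exp(−0.039·0.25) = 0.9903
N(d₁) = N(-0.75) = 0.2266;  N(d₂) = N(-0.99) = 0.1611
C = 160·0.2266 − 200·0.9903·0.1611 = 36.2560 − 31.9075 = 4.3485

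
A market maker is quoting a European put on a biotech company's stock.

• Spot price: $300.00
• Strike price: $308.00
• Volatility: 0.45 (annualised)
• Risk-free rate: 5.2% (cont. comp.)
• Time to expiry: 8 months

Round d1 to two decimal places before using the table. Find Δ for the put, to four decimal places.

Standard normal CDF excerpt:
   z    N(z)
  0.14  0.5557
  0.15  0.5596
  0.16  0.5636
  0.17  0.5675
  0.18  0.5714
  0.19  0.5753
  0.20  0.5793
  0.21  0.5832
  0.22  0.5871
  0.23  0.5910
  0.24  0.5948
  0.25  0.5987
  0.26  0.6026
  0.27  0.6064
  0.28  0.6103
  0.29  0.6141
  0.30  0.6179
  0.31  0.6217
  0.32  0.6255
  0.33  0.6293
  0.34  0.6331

σ√T = 0.45 × 0.8165 = 0.3674
d₁ = [ln(300/308) + (0.052 + 0.45²/2)·0.6667] / 0.3674 = [-0.0263 + 0.1022] / 0.3674 = 0.2064 ≈ 0.21
N(d₁) = N(0.21) = 0.5832
Δ_put = N(d₁) − 1 = 0.5832 − 1 = -0.4168

-0.4168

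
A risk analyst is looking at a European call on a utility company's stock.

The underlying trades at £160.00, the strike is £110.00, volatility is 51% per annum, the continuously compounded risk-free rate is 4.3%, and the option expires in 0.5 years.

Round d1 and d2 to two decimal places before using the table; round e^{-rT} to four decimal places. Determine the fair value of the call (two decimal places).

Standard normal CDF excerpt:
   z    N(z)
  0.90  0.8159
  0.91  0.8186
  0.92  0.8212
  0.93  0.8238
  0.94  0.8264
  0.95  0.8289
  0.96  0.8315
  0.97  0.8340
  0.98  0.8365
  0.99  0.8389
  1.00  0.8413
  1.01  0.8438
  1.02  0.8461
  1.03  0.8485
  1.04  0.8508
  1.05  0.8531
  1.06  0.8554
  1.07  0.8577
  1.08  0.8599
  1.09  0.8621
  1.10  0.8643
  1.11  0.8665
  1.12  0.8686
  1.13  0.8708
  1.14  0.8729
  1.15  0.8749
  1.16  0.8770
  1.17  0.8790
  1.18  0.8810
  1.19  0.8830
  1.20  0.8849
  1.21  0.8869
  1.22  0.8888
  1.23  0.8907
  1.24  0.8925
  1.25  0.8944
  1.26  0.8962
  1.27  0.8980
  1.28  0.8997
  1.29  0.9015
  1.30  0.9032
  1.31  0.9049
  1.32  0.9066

£55.54

T = 0.5;  σ√T = 0.3606
ln(S/K) + (r + σ²/2)T = ln(160/110) + (0.043 + 0.51²/2)·0.5 = 0.3747 + 0.0865 = 0.4612
d₁ = 0.4612 / 0.3606 = 1.2789 which rounds to 1.28
d₂ = d₁ − σ√T = 1.2789 − 0.3606 = 0.9183 which rounds to 0.92
e^(−rT) = e^(−0.043·0.5) = 0.9787
N(d₁) = N(1.28) = 0.8997;  N(d₂) = N(0.92) = 0.8212
C = 160·0.8997 − 110·0.9787·0.8212 = 143.9520 − 88.4079 = 55.5441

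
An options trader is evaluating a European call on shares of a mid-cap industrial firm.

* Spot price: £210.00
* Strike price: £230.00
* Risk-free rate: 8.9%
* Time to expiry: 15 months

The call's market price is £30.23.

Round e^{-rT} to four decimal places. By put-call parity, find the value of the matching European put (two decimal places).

e^(−rT) = e^(−0.089·1.25) = 0.8947
Put-call parity: C − P = S − K·e^(−rT) = 210 − 230·0.8947 = 210 − 205.7810 = 4.2190
P = C − (C − P) = 30.23 − (4.2190) = 26.0110

£26.01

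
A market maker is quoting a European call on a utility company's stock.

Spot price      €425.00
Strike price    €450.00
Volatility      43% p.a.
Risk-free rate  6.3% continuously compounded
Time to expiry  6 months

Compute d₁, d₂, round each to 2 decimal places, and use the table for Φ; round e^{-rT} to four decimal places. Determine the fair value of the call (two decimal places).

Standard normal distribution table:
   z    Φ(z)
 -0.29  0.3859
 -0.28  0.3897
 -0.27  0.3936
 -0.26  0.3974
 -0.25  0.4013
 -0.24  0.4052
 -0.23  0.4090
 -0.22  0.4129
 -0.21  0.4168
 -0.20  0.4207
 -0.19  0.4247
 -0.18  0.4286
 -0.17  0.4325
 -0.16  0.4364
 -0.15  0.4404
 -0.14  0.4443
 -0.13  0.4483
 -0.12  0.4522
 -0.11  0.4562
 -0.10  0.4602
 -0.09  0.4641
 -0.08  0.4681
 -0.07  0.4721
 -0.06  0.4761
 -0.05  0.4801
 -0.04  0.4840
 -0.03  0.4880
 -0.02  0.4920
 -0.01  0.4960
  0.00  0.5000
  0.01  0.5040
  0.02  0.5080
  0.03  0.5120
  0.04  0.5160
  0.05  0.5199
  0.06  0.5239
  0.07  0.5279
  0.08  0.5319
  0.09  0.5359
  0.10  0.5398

€47.67

σ√T = 0.43·√0.5 = 0.3041
d₁ = [ln(425/450) + (0.063 + ½·0.43²)·0.5] / (σ√T) = (-0.0572 + 0.0777) / 0.3041 = 0.0676 which rounds to 0.07
d₂ = 0.0676 − 0.3041 = -0.2364 which rounds to -0.24
exp(−rT) = exp(−0.063·0.5) = 0.9690
N(d₁) = N(0.07) = 0.5279;  N(d₂) = N(-0.24) = 0.4052
C = 425·0.5279 − 450·0.9690·0.4052 = 224.3575 − 176.6875 = 47.6700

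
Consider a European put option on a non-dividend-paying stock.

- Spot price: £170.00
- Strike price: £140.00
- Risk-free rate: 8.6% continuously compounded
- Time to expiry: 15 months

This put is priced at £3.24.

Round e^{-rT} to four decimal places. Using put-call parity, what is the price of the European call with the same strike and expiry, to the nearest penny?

£47.51

exp(−rT) = exp(−0.086·1.25) = 0.8981
Put-call parity: C − P = S − K·e^(−rT) = 170 − 140·0.8981 = 170 − 125.7340 = 44.2660
C = P + (C − P) = 3.24 + (44.2660) = 47.5060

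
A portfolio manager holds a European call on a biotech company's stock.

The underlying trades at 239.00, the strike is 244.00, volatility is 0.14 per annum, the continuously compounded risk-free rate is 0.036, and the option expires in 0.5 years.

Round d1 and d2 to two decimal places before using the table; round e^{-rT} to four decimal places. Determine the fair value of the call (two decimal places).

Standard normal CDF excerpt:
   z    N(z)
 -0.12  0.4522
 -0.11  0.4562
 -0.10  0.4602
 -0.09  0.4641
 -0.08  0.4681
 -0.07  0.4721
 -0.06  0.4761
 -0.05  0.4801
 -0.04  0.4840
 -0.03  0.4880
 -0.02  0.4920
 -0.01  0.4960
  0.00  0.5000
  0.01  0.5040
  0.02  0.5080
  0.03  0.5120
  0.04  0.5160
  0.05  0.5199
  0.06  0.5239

T = 0.5;  σ√T = 0.0990
d₁ = [ln(239/244) + (0.036 + 0.14²/2)·0.5] / 0.0990 = [-0.0207 + 0.0229] / 0.0990 = 0.0222 ⇒ 0.02
d₂ = d₁ − σ√T = 0.0222 − 0.0990 = -0.0768 ⇒ -0.08
exp(−rT) = exp(−0.036·0.5) = 0.9822
N(d₁) = N(0.02) = 0.5080;  N(d₂) = N(-0.08) = 0.4681
C = 239·0.5080 − 244·0.9822·0.4681 = 121.4120 − 112.1833 = 9.2287

9.23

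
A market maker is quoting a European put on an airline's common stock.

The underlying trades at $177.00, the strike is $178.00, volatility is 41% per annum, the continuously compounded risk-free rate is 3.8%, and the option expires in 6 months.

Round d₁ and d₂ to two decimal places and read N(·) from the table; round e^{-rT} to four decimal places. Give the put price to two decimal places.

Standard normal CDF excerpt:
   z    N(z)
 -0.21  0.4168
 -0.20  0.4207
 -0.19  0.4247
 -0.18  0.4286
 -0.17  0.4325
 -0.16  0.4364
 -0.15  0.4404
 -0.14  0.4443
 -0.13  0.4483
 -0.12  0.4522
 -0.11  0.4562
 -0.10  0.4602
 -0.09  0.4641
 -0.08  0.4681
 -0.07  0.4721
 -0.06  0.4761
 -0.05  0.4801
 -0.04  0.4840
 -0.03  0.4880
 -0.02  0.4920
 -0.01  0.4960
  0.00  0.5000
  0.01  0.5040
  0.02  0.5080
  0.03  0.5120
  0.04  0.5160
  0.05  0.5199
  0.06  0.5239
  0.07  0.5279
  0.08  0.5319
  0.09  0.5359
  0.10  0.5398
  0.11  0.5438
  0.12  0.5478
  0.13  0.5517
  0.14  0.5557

$19.11

T = 0.5;  σ√T = 0.2899
d₁ = [ln(177/178) + (0.038 + 0.41²/2)·0.5] / 0.2899 = [-0.0056 + 0.0610] / 0.2899 = 0.1911 ≈ 0.19
d₂ = d₁ − σ√T = 0.1911 − 0.2899 = -0.0989 ≈ -0.10
e^(−rT) = e^(−0.038·0.5) = 0.9812
P = 178·0.9812·N(0.10) − 177·N(-0.19) = 178·0.9812·0.5398 − 177·0.4247 = 94.2780 − 75.1719 = 19.1061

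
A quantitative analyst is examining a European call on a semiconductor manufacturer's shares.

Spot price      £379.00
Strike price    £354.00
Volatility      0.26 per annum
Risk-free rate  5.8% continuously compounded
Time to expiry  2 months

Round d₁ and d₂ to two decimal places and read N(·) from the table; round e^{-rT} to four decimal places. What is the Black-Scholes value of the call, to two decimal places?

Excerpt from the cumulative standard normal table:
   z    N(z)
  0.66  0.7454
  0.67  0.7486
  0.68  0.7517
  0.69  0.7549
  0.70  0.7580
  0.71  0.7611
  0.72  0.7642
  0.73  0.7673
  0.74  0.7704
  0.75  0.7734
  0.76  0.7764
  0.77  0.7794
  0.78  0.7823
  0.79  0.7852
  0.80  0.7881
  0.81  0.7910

£34.04

σ√T = 0.26·√0.1667 = 0.1061
ln(S/K) + (r + σ²/2)T = ln(379/354) + (0.058 + 0.26²/2)·0.1667 = 0.0682 + 0.0153 = 0.0835
d₁ = 0.0835 / 0.1061 = 0.7870 → 0.79
d₂ = d₁ − σ√T = 0.7870 − 0.1061 = 0.6809 → 0.68
e^(−rT) = e^(−0.058·0.1667) = 0.9904
C = 379·N(0.79) − 354·0.9904·N(0.68) = 379·0.7852 − 354·0.9904·0.7517 = 297.5908 − 263.5472 = 34.0436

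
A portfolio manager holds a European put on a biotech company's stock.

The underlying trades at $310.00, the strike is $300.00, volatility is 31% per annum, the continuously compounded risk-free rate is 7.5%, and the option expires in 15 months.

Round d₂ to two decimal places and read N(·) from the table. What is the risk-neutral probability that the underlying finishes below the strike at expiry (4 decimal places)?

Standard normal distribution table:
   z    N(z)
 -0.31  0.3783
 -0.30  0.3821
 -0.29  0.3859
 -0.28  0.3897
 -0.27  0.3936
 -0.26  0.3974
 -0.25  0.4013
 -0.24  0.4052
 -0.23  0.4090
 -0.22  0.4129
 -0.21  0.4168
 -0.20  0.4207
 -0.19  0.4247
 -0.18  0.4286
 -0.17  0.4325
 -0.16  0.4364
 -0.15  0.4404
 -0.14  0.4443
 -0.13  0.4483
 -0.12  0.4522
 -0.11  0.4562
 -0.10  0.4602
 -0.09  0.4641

σ√T = 0.31 × 1.1180 = 0.3466
d₁ = [ln(310/300) + (0.075 + 0.31²/2)·1.25] / 0.3466 = [0.0328 + 0.1538] / 0.3466 = 0.5384 ⇒ 0.54
d₂ = d₁ − σ√T = 0.5384 − 0.3466 = 0.1918 ⇒ 0.19
Risk-neutral Pr[S_T < K] = N(−d₂) = N(-0.19) = 0.4247

0.4247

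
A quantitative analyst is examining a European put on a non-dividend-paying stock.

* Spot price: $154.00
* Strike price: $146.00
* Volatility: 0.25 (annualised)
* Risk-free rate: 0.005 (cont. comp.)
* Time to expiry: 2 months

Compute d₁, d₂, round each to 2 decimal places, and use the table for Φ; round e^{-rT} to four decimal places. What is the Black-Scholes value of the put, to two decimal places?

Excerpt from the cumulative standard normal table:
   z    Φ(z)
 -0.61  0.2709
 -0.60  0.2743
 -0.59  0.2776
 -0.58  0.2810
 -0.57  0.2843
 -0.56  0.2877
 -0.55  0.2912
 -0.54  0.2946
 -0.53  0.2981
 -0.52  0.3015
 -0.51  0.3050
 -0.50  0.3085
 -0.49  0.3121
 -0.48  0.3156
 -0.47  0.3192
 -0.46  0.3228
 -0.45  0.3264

$2.77

σ√T = 0.25·√0.1667 = 0.1021
d₁ = [ln(154/146) + (0.005 + ½·0.25²)·0.1667] / (σ√T) = (0.0533 + 0.0060) / 0.1021 = 0.5819 → 0.58
d₂ = 0.5819 − 0.1021 = 0.4798 → 0.48
e^(−rT) = e^(−0.005·0.1667) = 0.9992
P = 146·0.9992·N(-0.48) − 154·N(-0.58) = 146·0.9992·0.3156 − 154·0.2810 = 46.0407 − 43.2740 = 2.7667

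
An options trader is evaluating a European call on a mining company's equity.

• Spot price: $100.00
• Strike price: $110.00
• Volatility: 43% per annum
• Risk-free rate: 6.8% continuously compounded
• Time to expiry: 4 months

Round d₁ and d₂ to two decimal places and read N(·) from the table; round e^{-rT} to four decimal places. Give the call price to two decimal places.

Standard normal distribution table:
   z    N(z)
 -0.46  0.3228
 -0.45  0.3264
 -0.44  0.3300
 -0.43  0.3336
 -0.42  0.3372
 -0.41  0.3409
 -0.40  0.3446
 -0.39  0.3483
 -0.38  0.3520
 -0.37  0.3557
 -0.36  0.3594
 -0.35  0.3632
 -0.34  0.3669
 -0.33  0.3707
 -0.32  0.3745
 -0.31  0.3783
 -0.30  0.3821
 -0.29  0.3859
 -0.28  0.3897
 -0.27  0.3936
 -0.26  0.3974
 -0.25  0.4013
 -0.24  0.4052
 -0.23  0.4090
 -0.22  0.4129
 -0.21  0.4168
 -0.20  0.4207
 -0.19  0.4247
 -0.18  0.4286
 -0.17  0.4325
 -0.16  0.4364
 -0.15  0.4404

T = 0.3333;  σ√T = 0.2483
d₁ = [ln(100/110) + (0.068 + 0.43²/2)·0.3333] / 0.2483 = [-0.0953 + 0.0535] / 0.2483 = -0.1685 ⇒ -0.17
d₂ = d₁ − σ√T = -0.1685 − 0.2483 = -0.4167 ⇒ -0.42
e^(−rT) = e^(−0.068·0.3333) = 0.9776
C = 100·N(-0.17) − 110·0.9776·N(-0.42) = 100·0.4325 − 110·0.9776·0.3372 = 43.2500 − 36.2611 = 6.9889

$6.99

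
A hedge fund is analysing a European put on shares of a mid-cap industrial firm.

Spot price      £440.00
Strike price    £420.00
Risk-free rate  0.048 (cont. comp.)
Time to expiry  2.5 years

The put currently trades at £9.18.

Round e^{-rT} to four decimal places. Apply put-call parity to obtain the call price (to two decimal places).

£76.68

e^(−rT) = e^(−0.048·2.5) = 0.8869
Put-call parity: C − P = S − K·e^(−rT) = 440 − 420·0.8869 = 440 − 372.4980 = 67.5020
C = P + (C − P) = 9.18 + (67.5020) = 76.6820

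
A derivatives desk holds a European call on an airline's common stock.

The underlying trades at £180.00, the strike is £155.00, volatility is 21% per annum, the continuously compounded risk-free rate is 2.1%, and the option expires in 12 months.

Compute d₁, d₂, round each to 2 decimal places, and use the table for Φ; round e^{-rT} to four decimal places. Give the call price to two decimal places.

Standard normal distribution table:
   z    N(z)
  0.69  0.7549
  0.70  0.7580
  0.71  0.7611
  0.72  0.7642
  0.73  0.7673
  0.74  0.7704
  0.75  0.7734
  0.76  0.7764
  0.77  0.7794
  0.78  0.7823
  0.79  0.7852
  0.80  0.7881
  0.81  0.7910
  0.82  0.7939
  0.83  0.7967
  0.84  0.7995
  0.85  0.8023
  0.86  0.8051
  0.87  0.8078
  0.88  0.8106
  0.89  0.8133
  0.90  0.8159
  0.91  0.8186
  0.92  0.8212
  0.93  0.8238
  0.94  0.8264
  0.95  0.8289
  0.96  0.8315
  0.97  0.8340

T = 1;  σ√T = 0.2100
ln(S/K) + (r + σ²/2)T = ln(180/155) + (0.021 + 0.21²/2)·1 = 0.1495 + 0.0430 = 0.1926
d₁ = 0.1926 / 0.2100 = 0.9171 ⇒ 0.92
d₂ = d₁ − σ√T = 0.9171 − 0.2100 = 0.7071 ⇒ 0.71
exp(−rT) = exp(−0.021·1) = 0.9792
C = 180·N(0.92) − 155·0.9792·N(0.71) = 180·0.8212 − 155·0.9792·0.7611 = 147.8160 − 115.5167 = 32.2993

£32.30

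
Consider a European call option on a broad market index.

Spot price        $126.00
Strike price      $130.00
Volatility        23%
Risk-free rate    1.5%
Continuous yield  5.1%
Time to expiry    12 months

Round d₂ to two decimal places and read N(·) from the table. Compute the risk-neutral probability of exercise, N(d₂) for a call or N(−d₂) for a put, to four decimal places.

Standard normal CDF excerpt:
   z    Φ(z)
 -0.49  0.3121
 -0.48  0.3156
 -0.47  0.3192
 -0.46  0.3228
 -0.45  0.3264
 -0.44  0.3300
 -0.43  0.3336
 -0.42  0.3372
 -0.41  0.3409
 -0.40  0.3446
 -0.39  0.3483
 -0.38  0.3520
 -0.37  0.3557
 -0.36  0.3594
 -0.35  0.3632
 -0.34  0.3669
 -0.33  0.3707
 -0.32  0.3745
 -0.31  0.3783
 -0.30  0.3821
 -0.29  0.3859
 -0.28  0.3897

σ√T = 0.23 × 1.0000 = 0.2300
d₁ = [ln(126/130) + (0.015 − 0.051 + ½·0.23²)·1] / (σ√T) = (-0.0313 − 0.0095) / 0.2300 = -0.1774 ≈ -0.18
d₂ = -0.1774 − 0.2300 = -0.4074 ≈ -0.41
Risk-neutral Pr[S_T > K] = N(d₂) = N(-0.41) = 0.3409

0.3409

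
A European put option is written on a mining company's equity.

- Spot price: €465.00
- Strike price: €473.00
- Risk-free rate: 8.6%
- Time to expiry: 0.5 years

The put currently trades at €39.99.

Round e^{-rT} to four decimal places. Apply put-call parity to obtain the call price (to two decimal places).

e^(−rT) = e^(−0.086·0.5) = 0.9579
Put-call parity: C − P = S − K·e^(−rT) = 465 − 473·0.9579 = 465 − 453.0867 = 11.9133
C = P + (C − P) = 39.99 + (11.9133) = 51.9033

€51.90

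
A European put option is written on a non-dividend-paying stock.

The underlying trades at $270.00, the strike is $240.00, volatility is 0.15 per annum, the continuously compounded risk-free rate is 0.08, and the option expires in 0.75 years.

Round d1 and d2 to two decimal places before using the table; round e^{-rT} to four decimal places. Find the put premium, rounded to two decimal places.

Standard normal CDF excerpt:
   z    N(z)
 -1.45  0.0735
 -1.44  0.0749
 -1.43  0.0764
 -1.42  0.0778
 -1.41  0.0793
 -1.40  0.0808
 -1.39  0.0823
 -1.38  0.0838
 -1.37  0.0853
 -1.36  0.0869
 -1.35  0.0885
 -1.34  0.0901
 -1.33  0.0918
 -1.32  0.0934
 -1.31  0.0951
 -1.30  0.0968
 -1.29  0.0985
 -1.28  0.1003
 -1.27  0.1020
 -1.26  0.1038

$1.25

σ√T = 0.15·√0.75 = 0.1299
d₁ = [ln(270/240) + (0.08 + 0.15²/2)·0.75] / 0.1299 = [0.1178 + 0.0684] / 0.1299 = 1.4335 → 1.43
d₂ = d₁ − σ√T = 1.4335 − 0.1299 = 1.3036 → 1.30
exp(−rT) = exp(−0.08·0.75) = 0.9418
P = 240·0.9418·N(-1.30) − 270·N(-1.43) = 240·0.9418·0.0968 − 270·0.0764 = 21.8799 − 20.6280 = 1.2519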